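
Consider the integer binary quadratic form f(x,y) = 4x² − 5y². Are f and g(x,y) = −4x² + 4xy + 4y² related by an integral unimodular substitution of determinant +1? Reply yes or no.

D₁ = 80, D₂ = 80
river cycle of f (length 2): (4, 8, -1), (-1, 8, 4)
river cycle of g (length 2): (4, 4, -4), (-4, 4, 4)
cycles differ ⇒ inequivalent

no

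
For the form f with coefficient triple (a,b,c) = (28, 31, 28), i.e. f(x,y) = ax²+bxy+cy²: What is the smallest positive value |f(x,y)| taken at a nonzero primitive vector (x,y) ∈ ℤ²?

translate: b→-25 (≡31 mod 56), so (28,31,28)→(28,-25,25)
flip: (28,-25,25)→(25,25,28)
reduced (well bottom): (25,25,28) with a≤c, −a<b≤a
well minimum = a = 25

25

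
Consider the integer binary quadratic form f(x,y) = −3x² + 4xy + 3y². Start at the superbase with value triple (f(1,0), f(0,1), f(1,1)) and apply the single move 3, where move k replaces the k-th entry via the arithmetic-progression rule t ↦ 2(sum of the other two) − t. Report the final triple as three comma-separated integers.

start (-3,3,4) = (f(1,0),f(0,1),f(1,1))
replace slot 3: 2·((-3)+3) − 4 = -4 → (-3,3,-4)

-3,3,-4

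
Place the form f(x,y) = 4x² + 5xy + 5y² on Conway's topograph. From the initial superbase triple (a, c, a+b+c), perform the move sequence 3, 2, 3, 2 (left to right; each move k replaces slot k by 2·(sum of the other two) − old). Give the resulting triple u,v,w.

start (4,5,14) = (f(1,0),f(0,1),f(1,1))
replace slot 3: 2·(4+5) − 14 = 4 → (4,5,4)
replace slot 2: 2·(4+4) − 5 = 11 → (4,11,4)
replace slot 3: 2·(4+11) − 4 = 26 → (4,11,26)
replace slot 2: 2·(4+26) − 11 = 49 → (4,49,26)

4,49,26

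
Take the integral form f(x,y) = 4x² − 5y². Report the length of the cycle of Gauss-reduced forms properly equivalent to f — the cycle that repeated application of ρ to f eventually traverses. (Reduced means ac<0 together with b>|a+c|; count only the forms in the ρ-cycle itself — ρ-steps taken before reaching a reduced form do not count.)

D = 80, ⌊√D⌋ = 8
descent: ρ → (-5,0,4)
descent: ρ → (4,8,-1)  [lands on river]
river: ρ → (-1,8,4)
ρ-cycle length = 2 (tail of 2 descent steps not counted)

2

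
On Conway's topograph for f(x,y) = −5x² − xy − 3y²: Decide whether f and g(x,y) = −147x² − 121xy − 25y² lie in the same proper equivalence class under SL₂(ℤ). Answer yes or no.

D₁ = -59, D₂ = -59
f is negative-definite; reduce −f:
−f: flip: (5,1,3)→(3,-1,5)
−f: reduced (well bottom): (3,-1,5) with a≤c, −a<b≤a
flip sign back: reduced form of f is (-3,1,-5)
g is negative-definite; reduce −g:
−g: flip: (147,121,25)→(25,-121,147)
−g: translate: b→-21 (≡-121 mod 50), so (25,-121,147)→(25,-21,5)
−g: flip: (25,-21,5)→(5,21,25)
−g: translate: b→1 (≡21 mod 10), so (5,21,25)→(5,1,3)
−g: flip: (5,1,3)→(3,-1,5)
−g: reduced (well bottom): (3,-1,5) with a≤c, −a<b≤a
flip sign back: reduced form of g is (-3,1,-5)
reduced forms (-3, 1, -5) vs (-3, 1, -5) ⇒ equivalent

yes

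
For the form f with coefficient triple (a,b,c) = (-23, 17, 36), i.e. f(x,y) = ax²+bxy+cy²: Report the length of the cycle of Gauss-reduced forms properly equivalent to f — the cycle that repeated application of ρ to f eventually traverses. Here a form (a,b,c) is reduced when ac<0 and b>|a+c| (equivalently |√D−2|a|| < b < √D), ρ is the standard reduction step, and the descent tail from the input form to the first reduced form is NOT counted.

D = 3601, ⌊√D⌋ = 60
river: ρ → (36,55,-4)
river: ρ → (-4,57,22)
river: ρ → (22,31,-30)
river: ρ → (-30,29,23)
river: ρ → (23,17,-36)
river: ρ → (-36,55,4)
river: ρ → (4,57,-22)
river: ρ → (-22,31,30)
river: ρ → (30,29,-23)
river: ρ → (-23,17,36)
ρ-cycle length = 10 (tail of 0 descent steps not counted)

10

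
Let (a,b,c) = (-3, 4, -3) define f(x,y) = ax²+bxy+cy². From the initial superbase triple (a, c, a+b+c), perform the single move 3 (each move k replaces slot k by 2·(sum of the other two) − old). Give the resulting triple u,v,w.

start (-3,-3,-2) = (f(1,0),f(0,1),f(1,1))
replace slot 3: 2·((-3)+(-3)) − (-2) = -10 → (-3,-3,-10)

-3,-3,-10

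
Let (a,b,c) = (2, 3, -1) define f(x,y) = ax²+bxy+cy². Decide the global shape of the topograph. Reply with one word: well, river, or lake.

D = b²−4ac = 3² − 4·2·(-1) = 17
D > 0 non-square ⇒ indefinite ⇒ periodic river

river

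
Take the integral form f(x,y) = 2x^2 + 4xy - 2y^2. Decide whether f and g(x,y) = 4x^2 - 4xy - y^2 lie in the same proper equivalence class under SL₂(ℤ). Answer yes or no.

D₁ = 32, D₂ = 32
river cycle of f (length 2): (-2, 4, 2), (2, 4, -2)
river cycle of g (length 2): (-1, 4, 4), (4, 4, -1)
cycles differ ⇒ inequivalent

no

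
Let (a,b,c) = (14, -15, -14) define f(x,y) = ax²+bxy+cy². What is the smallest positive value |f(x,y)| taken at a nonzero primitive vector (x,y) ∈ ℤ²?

descent: ρ → (-14,15,14)  [lands on river]
river: ρ → (14,13,-15)
river: ρ → (-15,17,12)
river: ρ → (12,31,-1)
river: ρ → (-1,31,12)
river: ρ → (12,17,-15)
river: ρ → (-15,13,14)
river: ρ → (14,15,-14)
river: ρ → (-14,13,15)
river: ρ → (15,17,-12)
river: ρ → (-12,31,1)
river: ρ → (1,31,-12)
river: ρ → (-12,17,15)
river: ρ → (15,13,-14)
closes: descent 1, river 14
min |a| on river = 1

1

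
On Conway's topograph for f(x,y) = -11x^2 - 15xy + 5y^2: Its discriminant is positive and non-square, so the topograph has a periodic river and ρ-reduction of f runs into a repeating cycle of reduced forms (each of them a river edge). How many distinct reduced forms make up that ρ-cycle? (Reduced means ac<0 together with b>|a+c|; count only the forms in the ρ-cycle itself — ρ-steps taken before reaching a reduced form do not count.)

D = 445, ⌊√D⌋ = 21
descent: ρ → (5,15,-11)  [lands on river]
river: ρ → (-11,7,9)
river: ρ → (9,11,-9)
river: ρ → (-9,7,11)
river: ρ → (11,15,-5)
river: ρ → (-5,15,11)
river: ρ → (11,7,-9)
river: ρ → (-9,11,9)
river: ρ → (9,7,-11)
river: ρ → (-11,15,5)
ρ-cycle length = 10 (tail of 1 descent step not counted)

10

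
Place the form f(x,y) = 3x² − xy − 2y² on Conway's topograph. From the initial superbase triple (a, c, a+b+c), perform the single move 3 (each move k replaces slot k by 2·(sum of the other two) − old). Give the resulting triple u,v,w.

start (3,-2,0) = (f(1,0),f(0,1),f(1,1))
replace slot 3: 2·(3+(-2)) − 0 = 2 → (3,-2,2)

3,-2,2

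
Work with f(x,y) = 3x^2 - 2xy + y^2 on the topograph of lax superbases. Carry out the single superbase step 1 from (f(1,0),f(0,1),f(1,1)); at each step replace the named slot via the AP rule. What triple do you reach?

start (3,1,2) = (f(1,0),f(0,1),f(1,1))
replace slot 1: 2·(1+2) − 3 = 3 → (3,1,2)

3,1,2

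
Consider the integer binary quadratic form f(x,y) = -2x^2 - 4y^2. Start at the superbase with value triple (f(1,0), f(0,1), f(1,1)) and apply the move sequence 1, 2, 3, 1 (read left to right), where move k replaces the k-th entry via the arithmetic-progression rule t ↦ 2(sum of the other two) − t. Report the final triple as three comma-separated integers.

start (-2,-4,-6) = (f(1,0),f(0,1),f(1,1))
replace slot 1: 2·((-4)+(-6)) − (-2) = -18 → (-18,-4,-6)
replace slot 2: 2·((-18)+(-6)) − (-4) = -44 → (-18,-44,-6)
replace slot 3: 2·((-18)+(-44)) − (-6) = -118 → (-18,-44,-118)
replace slot 1: 2·((-44)+(-118)) − (-18) = -306 → (-306,-44,-118)

-306,-44,-118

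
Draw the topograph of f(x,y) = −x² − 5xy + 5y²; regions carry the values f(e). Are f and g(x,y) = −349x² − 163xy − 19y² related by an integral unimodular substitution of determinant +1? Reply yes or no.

D₁ = 45, D₂ = 45
river cycle of f (length 2): (5, 5, -1), (-1, 5, 5)
river cycle of g (length 2): (-1, 5, 5), (5, 5, -1)
cycles coincide ⇒ equivalent

yes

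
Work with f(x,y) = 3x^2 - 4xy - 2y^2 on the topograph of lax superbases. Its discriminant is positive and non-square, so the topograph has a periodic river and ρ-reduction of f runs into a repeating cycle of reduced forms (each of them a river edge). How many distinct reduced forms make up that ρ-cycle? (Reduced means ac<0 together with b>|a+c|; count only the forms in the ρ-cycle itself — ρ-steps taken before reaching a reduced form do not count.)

D = 40, ⌊√D⌋ = 6
descent: ρ → (-2,4,3)  [lands on river]
river: ρ → (3,2,-3)
river: ρ → (-3,4,2)
river: ρ → (2,4,-3)
river: ρ → (-3,2,3)
river: ρ → (3,4,-2)
ρ-cycle length = 6 (tail of 1 descent step not counted)

6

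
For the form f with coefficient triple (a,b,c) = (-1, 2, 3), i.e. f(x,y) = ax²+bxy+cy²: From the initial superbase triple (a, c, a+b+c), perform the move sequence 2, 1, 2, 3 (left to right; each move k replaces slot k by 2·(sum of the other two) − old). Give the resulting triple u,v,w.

start (-1,3,4) = (f(1,0),f(0,1),f(1,1))
replace slot 2: 2·((-1)+4) − 3 = 3 → (-1,3,4)
replace slot 1: 2·(3+4) − (-1) = 15 → (15,3,4)
replace slot 2: 2·(15+4) − 3 = 35 → (15,35,4)
replace slot 3: 2·(15+35) − 4 = 96 → (15,35,96)

15,35,96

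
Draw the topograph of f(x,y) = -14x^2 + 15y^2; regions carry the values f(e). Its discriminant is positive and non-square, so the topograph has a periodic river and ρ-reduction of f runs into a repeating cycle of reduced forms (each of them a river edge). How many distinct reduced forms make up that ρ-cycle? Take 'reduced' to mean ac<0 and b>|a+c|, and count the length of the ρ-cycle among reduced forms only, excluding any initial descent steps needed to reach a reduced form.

D = 840, ⌊√D⌋ = 28
descent: ρ → (15,0,-14)
descent: ρ → (-14,28,1)  [lands on river]
river: ρ → (1,28,-14)
ρ-cycle length = 2 (tail of 2 descent steps not counted)

2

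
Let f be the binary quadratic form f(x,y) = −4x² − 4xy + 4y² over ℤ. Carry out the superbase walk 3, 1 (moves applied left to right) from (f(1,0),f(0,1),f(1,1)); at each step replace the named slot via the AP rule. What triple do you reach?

start (-4,4,-4) = (f(1,0),f(0,1),f(1,1))
replace slot 3: 2·((-4)+4) − (-4) = 4 → (-4,4,4)
replace slot 1: 2·(4+4) − (-4) = 20 → (20,4,4)

20,4,4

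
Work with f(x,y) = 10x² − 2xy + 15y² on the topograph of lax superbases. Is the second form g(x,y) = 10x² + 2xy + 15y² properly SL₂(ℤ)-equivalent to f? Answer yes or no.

D₁ = -596, D₂ = -596
f: reduced (well bottom): (10,-2,15) with a≤c, −a<b≤a
g: reduced (well bottom): (10,2,15) with a≤c, −a<b≤a
reduced forms (10, -2, 15) vs (10, 2, 15) ⇒ inequivalent

no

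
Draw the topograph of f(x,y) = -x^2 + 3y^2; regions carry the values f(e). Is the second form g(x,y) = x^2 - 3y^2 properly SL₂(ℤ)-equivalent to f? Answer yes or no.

D₁ = 12, D₂ = 12
river cycle of f (length 2): (-1, 2, 2), (2, 2, -1)
river cycle of g (length 2): (1, 2, -2), (-2, 2, 1)
cycles differ ⇒ inequivalent

no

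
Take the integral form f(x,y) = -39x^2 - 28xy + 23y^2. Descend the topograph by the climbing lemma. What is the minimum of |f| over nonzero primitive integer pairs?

descent: ρ → (23,28,-39)  [lands on river]
river: ρ → (-39,50,12)
river: ρ → (12,46,-47)
river: ρ → (-47,48,11)
river: ρ → (11,62,-12)
river: ρ → (-12,58,21)
river: ρ → (21,26,-44)
river: ρ → (-44,62,3)
river: ρ → (3,64,-23)
river: ρ → (-23,28,39)
river: ρ → (39,50,-12)
river: ρ → (-12,46,47)
river: ρ → (47,48,-11)
river: ρ → (-11,62,12)
river: ρ → (12,58,-21)
river: ρ → (-21,26,44)
river: ρ → (44,62,-3)
river: ρ → (-3,64,23)
closes: descent 1, river 18
min |a| on river = 3

3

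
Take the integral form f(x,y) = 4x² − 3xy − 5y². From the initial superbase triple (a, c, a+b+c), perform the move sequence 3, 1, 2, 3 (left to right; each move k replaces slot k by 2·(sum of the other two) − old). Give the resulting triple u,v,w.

start (4,-5,-4) = (f(1,0),f(0,1),f(1,1))
replace slot 3: 2·(4+(-5)) − (-4) = 2 → (4,-5,2)
replace slot 1: 2·((-5)+2) − 4 = -10 → (-10,-5,2)
replace slot 2: 2·((-10)+2) − (-5) = -11 → (-10,-11,2)
replace slot 3: 2·((-10)+(-11)) − 2 = -44 → (-10,-11,-44)

-10,-11,-44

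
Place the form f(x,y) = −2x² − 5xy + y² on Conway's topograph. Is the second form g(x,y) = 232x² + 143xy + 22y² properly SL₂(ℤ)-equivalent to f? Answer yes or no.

D₁ = 33, D₂ = 33
river cycle of f (length 4): (1, 5, -2), (-2, 3, 3), (3, 3, -2), (-2, 5, 1)
river cycle of g (length 4): (1, 5, -2), (-2, 3, 3), (3, 3, -2), (-2, 5, 1)
cycles coincide ⇒ equivalent

yes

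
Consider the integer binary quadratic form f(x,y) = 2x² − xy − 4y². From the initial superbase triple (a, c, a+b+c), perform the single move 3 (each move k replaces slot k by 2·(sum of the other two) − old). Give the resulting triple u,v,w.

start (2,-4,-3) = (f(1,0),f(0,1),f(1,1))
replace slot 3: 2·(2+(-4)) − (-3) = -1 → (2,-4,-1)

2,-4,-1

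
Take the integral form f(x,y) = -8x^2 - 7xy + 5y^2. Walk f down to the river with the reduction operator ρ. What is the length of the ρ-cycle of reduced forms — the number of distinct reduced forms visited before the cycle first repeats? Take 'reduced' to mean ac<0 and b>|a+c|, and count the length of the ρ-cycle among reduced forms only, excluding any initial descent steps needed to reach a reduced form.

D = 209, ⌊√D⌋ = 14
descent: ρ → (5,7,-8)  [lands on river]
river: ρ → (-8,9,4)
river: ρ → (4,7,-10)
river: ρ → (-10,13,1)
river: ρ → (1,13,-10)
river: ρ → (-10,7,4)
river: ρ → (4,9,-8)
river: ρ → (-8,7,5)
river: ρ → (5,13,-2)
river: ρ → (-2,11,11)
river: ρ → (11,11,-2)
river: ρ → (-2,13,5)
ρ-cycle length = 12 (tail of 1 descent step not counted)

12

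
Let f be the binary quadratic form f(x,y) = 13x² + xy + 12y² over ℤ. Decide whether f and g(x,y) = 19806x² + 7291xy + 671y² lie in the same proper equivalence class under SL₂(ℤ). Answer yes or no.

D₁ = -623, D₂ = -623
f: flip: (13,1,12)→(12,-1,13)
f: reduced (well bottom): (12,-1,13) with a≤c, −a<b≤a
g: flip: (19806,7291,671)→(671,-7291,19806)
g: translate: b→-581 (≡-7291 mod 1342), so (671,-7291,19806)→(671,-581,126)
g: flip: (671,-581,126)→(126,581,671)
g: translate: b→77 (≡581 mod 252), so (126,581,671)→(126,77,13)
g: flip: (126,77,13)→(13,-77,126)
g: translate: b→1 (≡-77 mod 26), so (13,-77,126)→(13,1,12)
g: flip: (13,1,12)→(12,-1,13)
g: reduced (well bottom): (12,-1,13) with a≤c, −a<b≤a
reduced forms (12, -1, 13) vs (12, -1, 13) ⇒ equivalent

yes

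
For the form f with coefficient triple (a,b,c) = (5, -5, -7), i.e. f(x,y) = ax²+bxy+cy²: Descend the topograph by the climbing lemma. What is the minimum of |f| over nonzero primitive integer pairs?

descent: ρ → (-7,5,5)  [lands on river]
river: ρ → (5,5,-7)
river: ρ → (-7,9,3)
river: ρ → (3,9,-7)
closes: descent 1, river 4
min |a| on river = 3

3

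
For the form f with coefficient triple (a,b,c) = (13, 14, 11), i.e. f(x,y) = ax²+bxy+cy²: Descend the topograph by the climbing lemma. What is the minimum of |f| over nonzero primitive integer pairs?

translate: b→-12 (≡14 mod 26), so (13,14,11)→(13,-12,10)
flip: (13,-12,10)→(10,12,13)
translate: b→-8 (≡12 mod 20), so (10,12,13)→(10,-8,11)
reduced (well bottom): (10,-8,11) with a≤c, −a<b≤a
well minimum = a = 10

10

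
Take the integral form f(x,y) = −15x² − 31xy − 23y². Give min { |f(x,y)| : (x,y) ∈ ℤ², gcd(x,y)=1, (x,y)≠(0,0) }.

translate: b→1 (≡31 mod 30), so (15,31,23)→(15,1,7)
flip: (15,1,7)→(7,-1,15)
reduced (well bottom): (7,-1,15) with a≤c, −a<b≤a
well minimum |f| = |-7| = 7 (negative-definite)

7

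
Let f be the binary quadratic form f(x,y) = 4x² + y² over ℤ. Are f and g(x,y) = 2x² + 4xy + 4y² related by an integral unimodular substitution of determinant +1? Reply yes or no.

D₁ = -16, D₂ = -16
f: flip: (4,0,1)→(1,0,4)
f: reduced (well bottom): (1,0,4) with a≤c, −a<b≤a
g: translate: b→0 (≡4 mod 4), so (2,4,4)→(2,0,2)
g: reduced (well bottom): (2,0,2) with a≤c, −a<b≤a
reduced forms (1, 0, 4) vs (2, 0, 2) ⇒ inequivalent

no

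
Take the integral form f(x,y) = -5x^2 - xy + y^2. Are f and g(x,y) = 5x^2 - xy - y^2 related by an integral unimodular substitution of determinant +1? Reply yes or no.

D₁ = 21, D₂ = 21
river cycle of f (length 2): (1, 3, -3), (-3, 3, 1)
river cycle of g (length 2): (-1, 3, 3), (3, 3, -1)
cycles differ ⇒ inequivalent

no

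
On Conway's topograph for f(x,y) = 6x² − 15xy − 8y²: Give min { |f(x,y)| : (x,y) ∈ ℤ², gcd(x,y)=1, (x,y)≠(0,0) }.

descent: ρ → (-8,15,6)  [lands on river]
river: ρ → (6,9,-14)
river: ρ → (-14,19,1)
river: ρ → (1,19,-14)
river: ρ → (-14,9,6)
river: ρ → (6,15,-8)
river: ρ → (-8,17,4)
river: ρ → (4,15,-12)
river: ρ → (-12,9,7)
river: ρ → (7,19,-2)
river: ρ → (-2,17,16)
river: ρ → (16,15,-3)
river: ρ → (-3,15,16)
river: ρ → (16,17,-2)
river: ρ → (-2,19,7)
river: ρ → (7,9,-12)
river: ρ → (-12,15,4)
river: ρ → (4,17,-8)
closes: descent 1, river 18
min |a| on river = 1

1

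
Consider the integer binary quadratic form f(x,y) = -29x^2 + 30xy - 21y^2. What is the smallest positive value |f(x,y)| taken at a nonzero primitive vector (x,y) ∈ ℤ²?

translate: b→28 (≡-30 mod 58), so (29,-30,21)→(29,28,20)
flip: (29,28,20)→(20,-28,29)
translate: b→12 (≡-28 mod 40), so (20,-28,29)→(20,12,21)
reduced (well bottom): (20,12,21) with a≤c, −a<b≤a
well minimum |f| = |-20| = 20 (negative-definite)

20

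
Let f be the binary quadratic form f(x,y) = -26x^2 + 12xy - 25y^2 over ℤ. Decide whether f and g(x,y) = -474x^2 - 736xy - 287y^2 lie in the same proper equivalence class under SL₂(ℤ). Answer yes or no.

D₁ = -2456, D₂ = -2456
f is negative-definite; reduce −f:
−f: flip: (26,-12,25)→(25,12,26)
−f: reduced (well bottom): (25,12,26) with a≤c, −a<b≤a
flip sign back: reduced form of f is (-25,-12,-26)
g is negative-definite; reduce −g:
−g: translate: b→-212 (≡736 mod 948), so (474,736,287)→(474,-212,25)
−g: flip: (474,-212,25)→(25,212,474)
−g: translate: b→12 (≡212 mod 50), so (25,212,474)→(25,12,26)
−g: reduced (well bottom): (25,12,26) with a≤c, −a<b≤a
flip sign back: reduced form of g is (-25,-12,-26)
reduced forms (-25, -12, -26) vs (-25, -12, -26) ⇒ equivalent

yes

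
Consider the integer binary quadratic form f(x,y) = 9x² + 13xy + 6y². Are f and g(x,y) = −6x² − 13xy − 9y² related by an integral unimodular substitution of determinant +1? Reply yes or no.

D₁ = -47, D₂ = -47
f: translate: b→-5 (≡13 mod 18), so (9,13,6)→(9,-5,2)
f: flip: (9,-5,2)→(2,5,9)
f: translate: b→1 (≡5 mod 4), so (2,5,9)→(2,1,6)
f: reduced (well bottom): (2,1,6) with a≤c, −a<b≤a
g is negative-definite; reduce −g:
−g: translate: b→1 (≡13 mod 12), so (6,13,9)→(6,1,2)
−g: flip: (6,1,2)→(2,-1,6)
−g: reduced (well bottom): (2,-1,6) with a≤c, −a<b≤a
flip sign back: reduced form of g is (-2,1,-6)
reduced forms (2, 1, 6) vs (-2, 1, -6) ⇒ inequivalent

no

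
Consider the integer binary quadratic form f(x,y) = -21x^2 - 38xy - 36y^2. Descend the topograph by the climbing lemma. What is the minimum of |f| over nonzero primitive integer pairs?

translate: b→-4 (≡38 mod 42), so (21,38,36)→(21,-4,19)
flip: (21,-4,19)→(19,4,21)
reduced (well bottom): (19,4,21) with a≤c, −a<b≤a
well minimum |f| = |-19| = 19 (negative-definite)

19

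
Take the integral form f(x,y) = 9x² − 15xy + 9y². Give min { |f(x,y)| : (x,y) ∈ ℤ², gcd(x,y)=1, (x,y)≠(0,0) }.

translate: b→3 (≡-15 mod 18), so (9,-15,9)→(9,3,3)
flip: (9,3,3)→(3,-3,9)
translate: b→3 (≡-3 mod 6), so (3,-3,9)→(3,3,9)
reduced (well bottom): (3,3,9) with a≤c, −a<b≤a
well minimum = a = 3

3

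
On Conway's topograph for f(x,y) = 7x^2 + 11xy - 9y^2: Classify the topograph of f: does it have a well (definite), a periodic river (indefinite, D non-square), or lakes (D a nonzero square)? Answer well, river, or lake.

D = b²−4ac = 11² − 4·7·(-9) = 373
D > 0 non-square ⇒ indefinite ⇒ periodic river

river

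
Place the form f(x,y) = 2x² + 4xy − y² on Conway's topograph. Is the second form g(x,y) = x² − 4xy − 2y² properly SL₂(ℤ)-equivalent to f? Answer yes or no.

D₁ = 24, D₂ = 24
river cycle of f (length 2): (-1, 4, 2), (2, 4, -1)
river cycle of g (length 2): (-2, 4, 1), (1, 4, -2)
cycles differ ⇒ inequivalent

no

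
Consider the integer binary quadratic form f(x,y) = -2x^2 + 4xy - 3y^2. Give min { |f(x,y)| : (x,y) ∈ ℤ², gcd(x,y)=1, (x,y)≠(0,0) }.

translate: b→0 (≡-4 mod 4), so (2,-4,3)→(2,0,1)
flip: (2,0,1)→(1,0,2)
reduced (well bottom): (1,0,2) with a≤c, −a<b≤a
well minimum |f| = |-1| = 1 (negative-definite)

1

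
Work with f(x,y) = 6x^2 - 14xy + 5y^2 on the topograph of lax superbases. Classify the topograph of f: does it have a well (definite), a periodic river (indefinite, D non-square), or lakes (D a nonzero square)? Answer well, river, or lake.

D = b²−4ac = (-14)² − 4·6·5 = 76
D > 0 non-square ⇒ indefinite ⇒ periodic river

river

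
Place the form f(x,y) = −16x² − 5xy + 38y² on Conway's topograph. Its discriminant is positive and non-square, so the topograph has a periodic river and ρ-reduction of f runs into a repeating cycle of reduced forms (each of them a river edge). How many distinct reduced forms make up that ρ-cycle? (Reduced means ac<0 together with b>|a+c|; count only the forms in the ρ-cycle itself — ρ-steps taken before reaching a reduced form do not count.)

D = 2457, ⌊√D⌋ = 49
descent: ρ → (38,5,-16)
descent: ρ → (-16,27,27)  [lands on river]
river: ρ → (27,27,-16)
river: ρ → (-16,37,17)
river: ρ → (17,31,-22)
river: ρ → (-22,13,26)
river: ρ → (26,39,-9)
river: ρ → (-9,33,38)
river: ρ → (38,43,-4)
river: ρ → (-4,45,27)
river: ρ → (27,9,-22)
river: ρ → (-22,35,14)
river: ρ → (14,49,-1)
river: ρ → (-1,49,14)
river: ρ → (14,35,-22)
river: ρ → (-22,9,27)
river: ρ → (27,45,-4)
river: ρ → (-4,43,38)
river: ρ → (38,33,-9)
river: ρ → (-9,39,26)
river: ρ → (26,13,-22)
river: ρ → (-22,31,17)
river: ρ → (17,37,-16)
ρ-cycle length = 22 (tail of 2 descent steps not counted)

22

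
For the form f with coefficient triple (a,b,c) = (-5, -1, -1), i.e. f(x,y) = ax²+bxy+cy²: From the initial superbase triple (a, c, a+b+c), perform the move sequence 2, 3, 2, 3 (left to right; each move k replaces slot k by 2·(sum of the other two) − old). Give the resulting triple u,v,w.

start (-5,-1,-7) = (f(1,0),f(0,1),f(1,1))
replace slot 2: 2·((-5)+(-7)) − (-1) = -23 → (-5,-23,-7)
replace slot 3: 2·((-5)+(-23)) − (-7) = -49 → (-5,-23,-49)
replace slot 2: 2·((-5)+(-49)) − (-23) = -85 → (-5,-85,-49)
replace slot 3: 2·((-5)+(-85)) − (-49) = -131 → (-5,-85,-131)

-5,-85,-131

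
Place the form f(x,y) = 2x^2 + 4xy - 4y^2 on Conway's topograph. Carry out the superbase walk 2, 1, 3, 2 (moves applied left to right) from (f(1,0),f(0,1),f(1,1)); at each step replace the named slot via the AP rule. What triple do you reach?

start (2,-4,2) = (f(1,0),f(0,1),f(1,1))
replace slot 2: 2·(2+2) − (-4) = 12 → (2,12,2)
replace slot 1: 2·(12+2) − 2 = 26 → (26,12,2)
replace slot 3: 2·(26+12) − 2 = 74 → (26,12,74)
replace slot 2: 2·(26+74) − 12 = 188 → (26,188,74)

26,188,74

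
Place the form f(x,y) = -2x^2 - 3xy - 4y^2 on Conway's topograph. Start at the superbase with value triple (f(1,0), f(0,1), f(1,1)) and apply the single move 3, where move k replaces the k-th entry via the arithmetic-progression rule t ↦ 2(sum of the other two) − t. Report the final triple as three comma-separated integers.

start (-2,-4,-9) = (f(1,0),f(0,1),f(1,1))
replace slot 3: 2·((-2)+(-4)) − (-9) = -3 → (-2,-4,-3)

-2,-4,-3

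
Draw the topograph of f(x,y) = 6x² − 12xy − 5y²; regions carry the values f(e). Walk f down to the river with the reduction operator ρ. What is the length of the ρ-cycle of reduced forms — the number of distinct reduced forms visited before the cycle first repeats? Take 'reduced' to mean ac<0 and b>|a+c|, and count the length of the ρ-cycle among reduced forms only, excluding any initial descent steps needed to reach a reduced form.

D = 264, ⌊√D⌋ = 16
descent: ρ → (-5,12,6)  [lands on river]
river: ρ → (6,12,-5)
river: ρ → (-5,8,10)
river: ρ → (10,12,-3)
river: ρ → (-3,12,10)
river: ρ → (10,8,-5)
ρ-cycle length = 6 (tail of 1 descent step not counted)

6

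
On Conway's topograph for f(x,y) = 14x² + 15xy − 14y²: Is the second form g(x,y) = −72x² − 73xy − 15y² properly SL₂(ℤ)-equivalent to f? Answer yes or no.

D₁ = 1009, D₂ = 1009
river cycle of f (length 14): (-14, 13, 15), (15, 17, -12), (-12, 31, 1), (1, 31, -12), (-12, 17, 15), (15, 13, -14), (-14, 15, 14), (14, 13, -15), (-15, 17, 12), (12, 31, -1), … (4 more)
river cycle of g (length 14): (-15, 13, 14), (14, 15, -14), (-14, 13, 15), (15, 17, -12), (-12, 31, 1), (1, 31, -12), (-12, 17, 15), (15, 13, -14), (-14, 15, 14), (14, 13, -15), … (4 more)
cycles coincide ⇒ equivalent

yes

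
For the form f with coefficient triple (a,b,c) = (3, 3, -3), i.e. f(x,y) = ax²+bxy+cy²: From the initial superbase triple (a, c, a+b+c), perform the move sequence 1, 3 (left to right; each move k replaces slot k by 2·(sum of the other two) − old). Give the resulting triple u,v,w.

start (3,-3,3) = (f(1,0),f(0,1),f(1,1))
replace slot 1: 2·((-3)+3) − 3 = -3 → (-3,-3,3)
replace slot 3: 2·((-3)+(-3)) − 3 = -15 → (-3,-3,-15)

-3,-3,-15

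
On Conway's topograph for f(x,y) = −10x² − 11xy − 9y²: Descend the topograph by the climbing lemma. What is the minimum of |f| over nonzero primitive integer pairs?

translate: b→-9 (≡11 mod 20), so (10,11,9)→(10,-9,8)
flip: (10,-9,8)→(8,9,10)
translate: b→-7 (≡9 mod 16), so (8,9,10)→(8,-7,9)
reduced (well bottom): (8,-7,9) with a≤c, −a<b≤a
well minimum |f| = |-8| = 8 (negative-definite)

8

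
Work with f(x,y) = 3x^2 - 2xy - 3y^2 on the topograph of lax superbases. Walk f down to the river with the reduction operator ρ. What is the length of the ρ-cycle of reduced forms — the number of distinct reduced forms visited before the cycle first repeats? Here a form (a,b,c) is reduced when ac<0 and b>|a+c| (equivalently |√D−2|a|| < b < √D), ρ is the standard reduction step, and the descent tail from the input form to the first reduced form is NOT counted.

D = 40, ⌊√D⌋ = 6
descent: ρ → (-3,2,3)  [lands on river]
river: ρ → (3,4,-2)
river: ρ → (-2,4,3)
river: ρ → (3,2,-3)
river: ρ → (-3,4,2)
river: ρ → (2,4,-3)
ρ-cycle length = 6 (tail of 1 descent step not counted)

6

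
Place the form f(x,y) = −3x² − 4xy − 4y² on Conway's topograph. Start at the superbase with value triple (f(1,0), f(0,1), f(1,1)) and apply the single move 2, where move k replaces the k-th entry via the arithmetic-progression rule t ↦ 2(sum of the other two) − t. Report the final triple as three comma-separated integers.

start (-3,-4,-11) = (f(1,0),f(0,1),f(1,1))
replace slot 2: 2·((-3)+(-11)) − (-4) = -24 → (-3,-24,-11)

-3,-24,-11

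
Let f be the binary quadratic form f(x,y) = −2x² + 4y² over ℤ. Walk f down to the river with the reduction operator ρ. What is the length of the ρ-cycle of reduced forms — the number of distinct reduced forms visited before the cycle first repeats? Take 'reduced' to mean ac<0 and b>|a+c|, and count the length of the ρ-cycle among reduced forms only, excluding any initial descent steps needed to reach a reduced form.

D = 32, ⌊√D⌋ = 5
descent: ρ → (4,0,-2)
descent: ρ → (-2,4,2)  [lands on river]
river: ρ → (2,4,-2)
ρ-cycle length = 2 (tail of 2 descent steps not counted)

2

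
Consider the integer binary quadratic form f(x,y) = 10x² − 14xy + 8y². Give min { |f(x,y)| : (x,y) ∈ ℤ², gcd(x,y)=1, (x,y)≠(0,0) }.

translate: b→6 (≡-14 mod 20), so (10,-14,8)→(10,6,4)
flip: (10,6,4)→(4,-6,10)
translate: b→2 (≡-6 mod 8), so (4,-6,10)→(4,2,8)
reduced (well bottom): (4,2,8) with a≤c, −a<b≤a
well minimum = a = 4

4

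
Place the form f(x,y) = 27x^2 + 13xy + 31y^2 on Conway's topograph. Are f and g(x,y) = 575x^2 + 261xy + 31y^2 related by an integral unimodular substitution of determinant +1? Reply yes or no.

D₁ = -3179, D₂ = -3179
f: reduced (well bottom): (27,13,31) with a≤c, −a<b≤a
g: flip: (575,261,31)→(31,-261,575)
g: translate: b→-13 (≡-261 mod 62), so (31,-261,575)→(31,-13,27)
g: flip: (31,-13,27)→(27,13,31)
g: reduced (well bottom): (27,13,31) with a≤c, −a<b≤a
reduced forms (27, 13, 31) vs (27, 13, 31) ⇒ equivalent

yes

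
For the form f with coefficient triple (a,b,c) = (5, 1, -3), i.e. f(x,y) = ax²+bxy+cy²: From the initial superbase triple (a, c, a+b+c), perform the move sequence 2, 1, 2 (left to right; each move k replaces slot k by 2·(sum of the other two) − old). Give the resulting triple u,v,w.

start (5,-3,3) = (f(1,0),f(0,1),f(1,1))
replace slot 2: 2·(5+3) − (-3) = 19 → (5,19,3)
replace slot 1: 2·(19+3) − 5 = 39 → (39,19,3)
replace slot 2: 2·(39+3) − 19 = 65 → (39,65,3)

39,65,3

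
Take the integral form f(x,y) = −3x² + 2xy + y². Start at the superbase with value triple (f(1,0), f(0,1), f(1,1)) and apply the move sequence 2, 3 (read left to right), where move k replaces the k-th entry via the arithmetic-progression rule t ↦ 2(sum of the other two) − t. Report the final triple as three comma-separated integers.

start (-3,1,0) = (f(1,0),f(0,1),f(1,1))
replace slot 2: 2·((-3)+0) − 1 = -7 → (-3,-7,0)
replace slot 3: 2·((-3)+(-7)) − 0 = -20 → (-3,-7,-20)

-3,-7,-20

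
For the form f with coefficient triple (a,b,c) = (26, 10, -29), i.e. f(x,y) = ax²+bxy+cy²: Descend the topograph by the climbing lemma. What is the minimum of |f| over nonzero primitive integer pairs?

river: ρ → (-29,48,7)
river: ρ → (7,50,-22)
river: ρ → (-22,38,19)
river: ρ → (19,38,-22)
river: ρ → (-22,50,7)
river: ρ → (7,48,-29)
river: ρ → (-29,10,26)
river: ρ → (26,42,-13)
river: ρ → (-13,36,35)
river: ρ → (35,34,-14)
river: ρ → (-14,50,11)
river: ρ → (11,38,-38)
river: ρ → (-38,38,11)
river: ρ → (11,50,-14)
river: ρ → (-14,34,35)
river: ρ → (35,36,-13)
river: ρ → (-13,42,26)
river: ρ → (26,10,-29)
closes: descent 0, river 18
min |a| on river = 7

7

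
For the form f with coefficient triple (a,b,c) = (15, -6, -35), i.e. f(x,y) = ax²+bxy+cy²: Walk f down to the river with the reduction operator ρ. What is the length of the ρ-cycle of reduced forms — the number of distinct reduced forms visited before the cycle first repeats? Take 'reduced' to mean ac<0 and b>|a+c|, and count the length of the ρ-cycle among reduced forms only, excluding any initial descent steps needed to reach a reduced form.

D = 2136, ⌊√D⌋ = 46
descent: ρ → (-35,6,15)
descent: ρ → (15,24,-26)  [lands on river]
river: ρ → (-26,28,13)
river: ρ → (13,24,-30)
river: ρ → (-30,36,7)
river: ρ → (7,34,-35)
river: ρ → (-35,36,6)
river: ρ → (6,36,-35)
river: ρ → (-35,34,7)
river: ρ → (7,36,-30)
river: ρ → (-30,24,13)
river: ρ → (13,28,-26)
river: ρ → (-26,24,15)
river: ρ → (15,36,-14)
river: ρ → (-14,20,31)
river: ρ → (31,42,-3)
river: ρ → (-3,42,31)
river: ρ → (31,20,-14)
river: ρ → (-14,36,15)
ρ-cycle length = 18 (tail of 2 descent steps not counted)

18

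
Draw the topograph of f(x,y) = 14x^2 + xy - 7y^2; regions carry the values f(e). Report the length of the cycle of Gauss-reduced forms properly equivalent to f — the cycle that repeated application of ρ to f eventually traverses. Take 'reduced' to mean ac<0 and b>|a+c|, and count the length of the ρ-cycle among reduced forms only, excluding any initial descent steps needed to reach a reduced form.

D = 393, ⌊√D⌋ = 19
descent: ρ → (-7,13,8)  [lands on river]
river: ρ → (8,19,-1)
river: ρ → (-1,19,8)
river: ρ → (8,13,-7)
river: ρ → (-7,15,6)
river: ρ → (6,9,-13)
river: ρ → (-13,17,2)
river: ρ → (2,19,-4)
river: ρ → (-4,13,14)
river: ρ → (14,15,-3)
river: ρ → (-3,15,14)
river: ρ → (14,13,-4)
river: ρ → (-4,19,2)
river: ρ → (2,17,-13)
river: ρ → (-13,9,6)
river: ρ → (6,15,-7)
ρ-cycle length = 16 (tail of 1 descent step not counted)

16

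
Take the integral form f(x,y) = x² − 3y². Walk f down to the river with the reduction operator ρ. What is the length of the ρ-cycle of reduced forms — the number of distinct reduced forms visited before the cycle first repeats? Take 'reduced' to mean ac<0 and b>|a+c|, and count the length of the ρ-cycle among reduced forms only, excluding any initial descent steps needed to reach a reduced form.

D = 12, ⌊√D⌋ = 3
descent: ρ → (-3,0,1)
descent: ρ → (1,2,-2)  [lands on river]
river: ρ → (-2,2,1)
ρ-cycle length = 2 (tail of 2 descent steps not counted)

2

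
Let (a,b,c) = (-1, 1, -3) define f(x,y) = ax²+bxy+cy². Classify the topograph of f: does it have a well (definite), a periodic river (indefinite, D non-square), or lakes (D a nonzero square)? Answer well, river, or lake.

D = b²−4ac = 1² − 4·(-1)·(-3) = -11
D < 0 ⇒ definite ⇒ every region one sign ⇒ single well

well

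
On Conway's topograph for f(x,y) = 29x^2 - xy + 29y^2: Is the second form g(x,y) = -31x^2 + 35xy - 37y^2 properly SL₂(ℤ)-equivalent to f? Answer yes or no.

D₁ = -3363, D₂ = -3363
f: flip: (29,-1,29)→(29,1,29)
f: reduced (well bottom): (29,1,29) with a≤c, −a<b≤a
g is negative-definite; reduce −g:
−g: translate: b→27 (≡-35 mod 62), so (31,-35,37)→(31,27,33)
−g: reduced (well bottom): (31,27,33) with a≤c, −a<b≤a
flip sign back: reduced form of g is (-31,-27,-33)
reduced forms (29, 1, 29) vs (-31, -27, -33) ⇒ inequivalent

no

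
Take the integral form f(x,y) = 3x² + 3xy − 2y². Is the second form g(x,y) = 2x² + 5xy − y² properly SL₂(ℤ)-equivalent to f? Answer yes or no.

D₁ = 33, D₂ = 33
river cycle of f (length 4): (-2, 5, 1), (1, 5, -2), (-2, 3, 3), (3, 3, -2)
river cycle of g (length 4): (-1, 5, 2), (2, 3, -3), (-3, 3, 2), (2, 5, -1)
cycles differ ⇒ inequivalent

no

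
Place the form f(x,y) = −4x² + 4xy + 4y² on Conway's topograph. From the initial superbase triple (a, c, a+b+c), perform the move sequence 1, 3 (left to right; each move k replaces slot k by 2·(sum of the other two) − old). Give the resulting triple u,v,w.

start (-4,4,4) = (f(1,0),f(0,1),f(1,1))
replace slot 1: 2·(4+4) − (-4) = 20 → (20,4,4)
replace slot 3: 2·(20+4) − 4 = 44 → (20,4,44)

20,4,44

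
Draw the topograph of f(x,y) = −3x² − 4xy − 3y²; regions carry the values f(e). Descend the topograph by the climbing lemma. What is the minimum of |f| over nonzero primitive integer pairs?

translate: b→-2 (≡4 mod 6), so (3,4,3)→(3,-2,2)
flip: (3,-2,2)→(2,2,3)
reduced (well bottom): (2,2,3) with a≤c, −a<b≤a
well minimum |f| = |-2| = 2 (negative-definite)

2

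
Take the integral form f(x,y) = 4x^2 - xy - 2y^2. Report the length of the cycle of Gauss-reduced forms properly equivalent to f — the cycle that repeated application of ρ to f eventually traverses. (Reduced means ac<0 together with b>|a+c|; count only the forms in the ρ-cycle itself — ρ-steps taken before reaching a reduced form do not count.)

D = 33, ⌊√D⌋ = 5
descent: ρ → (-2,5,1)  [lands on river]
river: ρ → (1,5,-2)
river: ρ → (-2,3,3)
river: ρ → (3,3,-2)
ρ-cycle length = 4 (tail of 1 descent step not counted)

4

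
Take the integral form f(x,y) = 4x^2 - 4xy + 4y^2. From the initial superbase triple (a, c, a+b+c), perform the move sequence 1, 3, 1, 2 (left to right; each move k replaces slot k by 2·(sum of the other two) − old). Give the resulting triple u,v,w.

start (4,4,4) = (f(1,0),f(0,1),f(1,1))
replace slot 1: 2·(4+4) − 4 = 12 → (12,4,4)
replace slot 3: 2·(12+4) − 4 = 28 → (12,4,28)
replace slot 1: 2·(4+28) − 12 = 52 → (52,4,28)
replace slot 2: 2·(52+28) − 4 = 156 → (52,156,28)

52,156,28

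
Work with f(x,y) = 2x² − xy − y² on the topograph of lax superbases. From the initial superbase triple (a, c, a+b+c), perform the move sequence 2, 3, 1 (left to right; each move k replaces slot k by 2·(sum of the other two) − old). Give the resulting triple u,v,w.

start (2,-1,0) = (f(1,0),f(0,1),f(1,1))
replace slot 2: 2·(2+0) − (-1) = 5 → (2,5,0)
replace slot 3: 2·(2+5) − 0 = 14 → (2,5,14)
replace slot 1: 2·(5+14) − 2 = 36 → (36,5,14)

36,5,14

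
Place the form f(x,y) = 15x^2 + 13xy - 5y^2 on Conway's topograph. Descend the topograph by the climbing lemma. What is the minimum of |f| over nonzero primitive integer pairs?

river: ρ → (-5,17,9)
river: ρ → (9,19,-3)
river: ρ → (-3,17,15)
river: ρ → (15,13,-5)
closes: descent 0, river 4
min |a| on river = 3

3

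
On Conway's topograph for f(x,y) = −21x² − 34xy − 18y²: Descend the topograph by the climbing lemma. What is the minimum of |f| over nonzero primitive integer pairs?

translate: b→-8 (≡34 mod 42), so (21,34,18)→(21,-8,5)
flip: (21,-8,5)→(5,8,21)
translate: b→-2 (≡8 mod 10), so (5,8,21)→(5,-2,18)
reduced (well bottom): (5,-2,18) with a≤c, −a<b≤a
well minimum |f| = |-5| = 5 (negative-definite)

5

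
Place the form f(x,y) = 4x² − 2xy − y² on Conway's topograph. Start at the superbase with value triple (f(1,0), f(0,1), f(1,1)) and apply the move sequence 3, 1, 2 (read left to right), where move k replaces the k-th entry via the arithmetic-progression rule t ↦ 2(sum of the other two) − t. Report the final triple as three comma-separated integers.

start (4,-1,1) = (f(1,0),f(0,1),f(1,1))
replace slot 3: 2·(4+(-1)) − 1 = 5 → (4,-1,5)
replace slot 1: 2·((-1)+5) − 4 = 4 → (4,-1,5)
replace slot 2: 2·(4+5) − (-1) = 19 → (4,19,5)

4,19,5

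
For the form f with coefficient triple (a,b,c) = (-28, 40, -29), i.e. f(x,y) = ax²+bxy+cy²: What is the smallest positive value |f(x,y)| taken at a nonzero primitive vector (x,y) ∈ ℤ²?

translate: b→16 (≡-40 mod 56), so (28,-40,29)→(28,16,17)
flip: (28,16,17)→(17,-16,28)
reduced (well bottom): (17,-16,28) with a≤c, −a<b≤a
well minimum |f| = |-17| = 17 (negative-definite)

17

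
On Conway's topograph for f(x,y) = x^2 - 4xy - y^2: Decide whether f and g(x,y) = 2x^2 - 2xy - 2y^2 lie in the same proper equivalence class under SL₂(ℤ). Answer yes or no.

D₁ = 20, D₂ = 20
river cycle of f (length 2): (-1, 4, 1), (1, 4, -1)
river cycle of g (length 2): (-2, 2, 2), (2, 2, -2)
cycles differ ⇒ inequivalent

no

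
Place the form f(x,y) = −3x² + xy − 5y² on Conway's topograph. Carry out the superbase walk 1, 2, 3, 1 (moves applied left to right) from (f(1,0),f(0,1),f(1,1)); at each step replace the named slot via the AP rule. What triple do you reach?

start (-3,-5,-7) = (f(1,0),f(0,1),f(1,1))
replace slot 1: 2·((-5)+(-7)) − (-3) = -21 → (-21,-5,-7)
replace slot 2: 2·((-21)+(-7)) − (-5) = -51 → (-21,-51,-7)
replace slot 3: 2·((-21)+(-51)) − (-7) = -137 → (-21,-51,-137)
replace slot 1: 2·((-51)+(-137)) − (-21) = -355 → (-355,-51,-137)

-355,-51,-137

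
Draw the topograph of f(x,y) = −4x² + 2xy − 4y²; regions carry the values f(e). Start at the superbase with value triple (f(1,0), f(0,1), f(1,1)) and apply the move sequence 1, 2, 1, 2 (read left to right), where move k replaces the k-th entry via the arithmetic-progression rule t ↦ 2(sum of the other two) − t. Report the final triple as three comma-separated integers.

start (-4,-4,-6) = (f(1,0),f(0,1),f(1,1))
replace slot 1: 2·((-4)+(-6)) − (-4) = -16 → (-16,-4,-6)
replace slot 2: 2·((-16)+(-6)) − (-4) = -40 → (-16,-40,-6)
replace slot 1: 2·((-40)+(-6)) − (-16) = -76 → (-76,-40,-6)
replace slot 2: 2·((-76)+(-6)) − (-40) = -124 → (-76,-124,-6)

-76,-124,-6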